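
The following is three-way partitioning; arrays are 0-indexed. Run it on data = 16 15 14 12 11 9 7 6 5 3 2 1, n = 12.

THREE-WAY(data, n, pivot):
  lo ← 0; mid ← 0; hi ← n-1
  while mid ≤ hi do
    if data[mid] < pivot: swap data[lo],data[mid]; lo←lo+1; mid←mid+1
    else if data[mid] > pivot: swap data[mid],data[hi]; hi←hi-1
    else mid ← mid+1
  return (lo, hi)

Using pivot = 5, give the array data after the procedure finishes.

pivot = 5; lo=0, mid=0, hi=11
data[mid]=16>5: swap data[0],data[11]; hi=10 → 1 15 14 12 11 9 7 6 5 3 2 16
data[mid]=1<5: swap data[0],data[0]; lo=1,mid=1 → 1 15 14 12 11 9 7 6 5 3 2 16
data[mid]=15>5: swap data[1],data[10]; hi=9 → 1 2 14 12 11 9 7 6 5 3 15 16
data[mid]=2<5: swap data[1],data[1]; lo=2,mid=2 → 1 2 14 12 11 9 7 6 5 3 15 16
data[mid]=14>5: swap data[2],data[9]; hi=8 → 1 2 3 12 11 9 7 6 5 14 15 16
data[mid]=3<5: swap data[2],data[2]; lo=3,mid=3 → 1 2 3 12 11 9 7 6 5 14 15 16
data[mid]=12>5: swap data[3],data[8]; hi=7 → 1 2 3 5 11 9 7 6 12 14 15 16
data[mid]=5=5: mid=4
data[mid]=11>5: swap data[4],data[7]; hi=6 → 1 2 3 5 6 9 7 11 12 14 15 16
data[mid]=6>5: swap data[4],data[6]; hi=5 → 1 2 3 5 7 9 6 11 12 14 15 16
data[mid]=7>5: swap data[4],data[5]; hi=4 → 1 2 3 5 9 7 6 11 12 14 15 16
data[mid]=9>5: swap data[4],data[4]; hi=3 → 1 2 3 5 9 7 6 11 12 14 15 16
end: lo=3, hi=3; data = 1 2 3 5 9 7 6 11 12 14 15 16

1 2 3 5 9 7 6 11 12 14 15 16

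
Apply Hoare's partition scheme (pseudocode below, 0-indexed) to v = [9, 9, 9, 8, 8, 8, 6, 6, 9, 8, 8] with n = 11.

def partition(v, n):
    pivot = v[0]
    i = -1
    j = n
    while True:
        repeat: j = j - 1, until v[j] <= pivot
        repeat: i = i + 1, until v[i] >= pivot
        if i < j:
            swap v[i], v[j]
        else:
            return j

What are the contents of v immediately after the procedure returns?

pivot = v[0] = 9; i = -1, j = 11
j→10 (v[10]=8≤9), i→0 (v[0]=9≥9); i<j, swap → [8, 9, 9, 8, 8, 8, 6, 6, 9, 8, 9]
j→9 (v[9]=8≤9), i→1 (v[1]=9≥9); i<j, swap → [8, 8, 9, 8, 8, 8, 6, 6, 9, 9, 9]
j→8 (v[8]=9≤9), i→2 (v[2]=9≥9); i<j, swap → [8, 8, 9, 8, 8, 8, 6, 6, 9, 9, 9]
j→7, i→8; i≥j, return j=7. v = [8, 8, 9, 8, 8, 8, 6, 6, 9, 9, 9]

[8, 8, 9, 8, 8, 8, 6, 6, 9, 9, 9]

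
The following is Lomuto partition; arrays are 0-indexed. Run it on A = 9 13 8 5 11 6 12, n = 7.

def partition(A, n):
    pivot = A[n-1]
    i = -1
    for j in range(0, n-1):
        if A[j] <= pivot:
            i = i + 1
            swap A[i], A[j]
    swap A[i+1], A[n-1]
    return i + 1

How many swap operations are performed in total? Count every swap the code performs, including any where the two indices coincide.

6

pivot=12, i=-1
j=0: 9≤12, i=0, swap(0,0) ⇒ 9 13 8 5 11 6 12
j=1: 13>12, skip
j=2: 8≤12, i=1, swap(1,2) ⇒ 9 8 13 5 11 6 12
j=3: 5≤12, i=2, swap(2,3) ⇒ 9 8 5 13 11 6 12
j=4: 11≤12, i=3, swap(3,4) ⇒ 9 8 5 11 13 6 12
j=5: 6≤12, i=4, swap(4,5) ⇒ 9 8 5 11 6 13 12
swap(5,6) ⇒ 9 8 5 11 6 12 13; return 5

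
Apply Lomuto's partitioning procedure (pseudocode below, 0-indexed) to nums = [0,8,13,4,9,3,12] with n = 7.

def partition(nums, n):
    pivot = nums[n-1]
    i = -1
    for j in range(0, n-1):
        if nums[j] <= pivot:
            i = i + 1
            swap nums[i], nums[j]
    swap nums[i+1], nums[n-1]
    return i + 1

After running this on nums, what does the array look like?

pivot=12, i=-1
j=0: 0≤12, i=0, swap(0,0) ⇒ [0,8,13,4,9,3,12]
j=1: 8≤12, i=1, swap(1,1) ⇒ [0,8,13,4,9,3,12]
j=2: 13>12, skip
j=3: 4≤12, i=2, swap(2,3) ⇒ [0,8,4,13,9,3,12]
j=4: 9≤12, i=3, swap(3,4) ⇒ [0,8,4,9,13,3,12]
j=5: 3≤12, i=4, swap(4,5) ⇒ [0,8,4,9,3,13,12]
swap(5,6) ⇒ [0,8,4,9,3,12,13]; return 5

[0,8,4,9,3,12,13]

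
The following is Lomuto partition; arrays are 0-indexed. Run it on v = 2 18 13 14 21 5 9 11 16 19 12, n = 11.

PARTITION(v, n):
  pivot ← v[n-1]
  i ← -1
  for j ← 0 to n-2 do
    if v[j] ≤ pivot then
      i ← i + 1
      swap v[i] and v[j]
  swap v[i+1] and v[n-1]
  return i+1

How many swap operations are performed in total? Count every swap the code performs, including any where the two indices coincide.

pivot=12, i=-1
j=0: 2≤12, i=0, swap(0,0) ⇒ 2 18 13 14 21 5 9 11 16 19 12
j=1: 18>12, skip
j=2: 13>12, skip
j=3: 14>12, skip
j=4: 21>12, skip
j=5: 5≤12, i=1, swap(1,5) ⇒ 2 5 13 14 21 18 9 11 16 19 12
j=6: 9≤12, i=2, swap(2,6) ⇒ 2 5 9 14 21 18 13 11 16 19 12
j=7: 11≤12, i=3, swap(3,7) ⇒ 2 5 9 11 21 18 13 14 16 19 12
j=8: 16>12, skip
j=9: 19>12, skip
swap(4,10) ⇒ 2 5 9 11 12 18 13 14 16 19 21; return 4

5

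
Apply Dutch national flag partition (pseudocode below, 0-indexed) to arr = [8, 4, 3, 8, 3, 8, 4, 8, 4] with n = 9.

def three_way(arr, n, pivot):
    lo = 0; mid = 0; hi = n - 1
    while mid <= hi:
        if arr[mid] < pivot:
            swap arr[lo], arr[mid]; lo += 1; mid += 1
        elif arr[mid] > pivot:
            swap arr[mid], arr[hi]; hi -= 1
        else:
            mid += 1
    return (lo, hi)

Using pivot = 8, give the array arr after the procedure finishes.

[4, 3, 3, 4, 4, 8, 8, 8, 8]

pivot = 8; lo=0, mid=0, hi=8
arr[mid]=8=8: mid=1
arr[mid]=4<8: swap arr[0],arr[1]; lo=1,mid=2 → [4, 8, 3, 8, 3, 8, 4, 8, 4]
arr[mid]=3<8: swap arr[1],arr[2]; lo=2,mid=3 → [4, 3, 8, 8, 3, 8, 4, 8, 4]
arr[mid]=8=8: mid=4
arr[mid]=3<8: swap arr[2],arr[4]; lo=3,mid=5 → [4, 3, 3, 8, 8, 8, 4, 8, 4]
arr[mid]=8=8: mid=6
arr[mid]=4<8: swap arr[3],arr[6]; lo=4,mid=7 → [4, 3, 3, 4, 8, 8, 8, 8, 4]
arr[mid]=8=8: mid=8
arr[mid]=4<8: swap arr[4],arr[8]; lo=5,mid=9 → [4, 3, 3, 4, 4, 8, 8, 8, 8]
end: lo=5, hi=8; arr = [4, 3, 3, 4, 4, 8, 8, 8, 8]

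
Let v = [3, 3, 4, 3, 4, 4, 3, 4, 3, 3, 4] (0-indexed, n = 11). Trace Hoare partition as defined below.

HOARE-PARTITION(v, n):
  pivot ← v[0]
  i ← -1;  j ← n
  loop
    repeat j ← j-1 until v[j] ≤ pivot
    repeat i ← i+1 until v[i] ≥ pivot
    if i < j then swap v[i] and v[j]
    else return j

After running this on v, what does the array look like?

[3, 3, 3, 3, 4, 4, 4, 4, 3, 3, 4]

pivot = v[0] = 3; i = -1, j = 11
j→9 (v[9]=3≤3), i→0 (v[0]=3≥3); i<j, swap → [3, 3, 4, 3, 4, 4, 3, 4, 3, 3, 4]
j→8 (v[8]=3≤3), i→1 (v[1]=3≥3); i<j, swap → [3, 3, 4, 3, 4, 4, 3, 4, 3, 3, 4]
j→6 (v[6]=3≤3), i→2 (v[2]=4≥3); i<j, swap → [3, 3, 3, 3, 4, 4, 4, 4, 3, 3, 4]
j→3, i→3; i≥j, return j=3. v = [3, 3, 3, 3, 4, 4, 4, 4, 3, 3, 4]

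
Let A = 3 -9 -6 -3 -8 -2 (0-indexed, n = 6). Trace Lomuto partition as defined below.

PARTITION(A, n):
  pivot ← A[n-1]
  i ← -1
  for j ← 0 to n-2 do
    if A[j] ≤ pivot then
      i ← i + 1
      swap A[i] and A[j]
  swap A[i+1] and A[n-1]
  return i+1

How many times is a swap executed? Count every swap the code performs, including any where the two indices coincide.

5

pivot=-2, i=-1
j=0: 3>-2, skip
j=1: -9≤-2, i=0, swap(0,1) ⇒ -9 3 -6 -3 -8 -2
j=2: -6≤-2, i=1, swap(1,2) ⇒ -9 -6 3 -3 -8 -2
j=3: -3≤-2, i=2, swap(2,3) ⇒ -9 -6 -3 3 -8 -2
j=4: -8≤-2, i=3, swap(3,4) ⇒ -9 -6 -3 -8 3 -2
swap(4,5) ⇒ -9 -6 -3 -8 -2 3; return 4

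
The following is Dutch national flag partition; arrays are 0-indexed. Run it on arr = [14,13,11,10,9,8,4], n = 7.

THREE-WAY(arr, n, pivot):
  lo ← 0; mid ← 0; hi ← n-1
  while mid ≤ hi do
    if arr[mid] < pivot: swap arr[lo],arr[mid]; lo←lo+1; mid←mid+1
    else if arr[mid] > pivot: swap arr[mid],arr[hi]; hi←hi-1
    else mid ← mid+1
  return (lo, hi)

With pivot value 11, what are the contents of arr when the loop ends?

lo=0 mid=0 hi=6
14>11: swap(0,6), hi=5 ⇒ [4,13,11,10,9,8,14]
4<11: swap(0,0), lo=1 mid=1 ⇒ [4,13,11,10,9,8,14]
13>11: swap(1,5), hi=4 ⇒ [4,8,11,10,9,13,14]
8<11: swap(1,1), lo=2 mid=2 ⇒ [4,8,11,10,9,13,14]
11=11: mid=3
10<11: swap(2,3), lo=3 mid=4 ⇒ [4,8,10,11,9,13,14]
9<11: swap(3,4), lo=4 mid=5 ⇒ [4,8,10,9,11,13,14]
done. lo=4 hi=4; arr=[4,8,10,9,11,13,14]

[4,8,10,9,11,13,14]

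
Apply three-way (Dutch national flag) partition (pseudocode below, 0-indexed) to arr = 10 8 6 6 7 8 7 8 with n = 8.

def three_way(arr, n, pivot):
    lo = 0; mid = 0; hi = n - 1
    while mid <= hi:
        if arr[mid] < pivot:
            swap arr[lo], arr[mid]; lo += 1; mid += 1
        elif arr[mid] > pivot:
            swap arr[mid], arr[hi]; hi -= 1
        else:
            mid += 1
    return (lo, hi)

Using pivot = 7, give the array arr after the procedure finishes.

6 6 7 7 8 8 8 10

lo=0 mid=0 hi=7
10>7: swap(0,7), hi=6 ⇒ 8 8 6 6 7 8 7 10
8>7: swap(0,6), hi=5 ⇒ 7 8 6 6 7 8 8 10
7=7: mid=1
8>7: swap(1,5), hi=4 ⇒ 7 8 6 6 7 8 8 10
8>7: swap(1,4), hi=3 ⇒ 7 7 6 6 8 8 8 10
7=7: mid=2
6<7: swap(0,2), lo=1 mid=3 ⇒ 6 7 7 6 8 8 8 10
6<7: swap(1,3), lo=2 mid=4 ⇒ 6 6 7 7 8 8 8 10
done. lo=2 hi=3; arr=6 6 7 7 8 8 8 10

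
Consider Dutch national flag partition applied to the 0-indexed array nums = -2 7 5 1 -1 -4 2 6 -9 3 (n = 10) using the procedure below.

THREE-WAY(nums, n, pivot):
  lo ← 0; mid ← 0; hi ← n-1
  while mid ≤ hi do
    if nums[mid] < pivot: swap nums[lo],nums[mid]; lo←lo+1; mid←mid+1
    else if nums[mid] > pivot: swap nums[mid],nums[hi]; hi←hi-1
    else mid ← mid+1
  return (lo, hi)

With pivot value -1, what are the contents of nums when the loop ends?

-2 -9 -4 -1 1 2 6 5 3 7

lo=0 mid=0 hi=9
-2<-1: swap(0,0), lo=1 mid=1 ⇒ -2 7 5 1 -1 -4 2 6 -9 3
7>-1: swap(1,9), hi=8 ⇒ -2 3 5 1 -1 -4 2 6 -9 7
3>-1: swap(1,8), hi=7 ⇒ -2 -9 5 1 -1 -4 2 6 3 7
-9<-1: swap(1,1), lo=2 mid=2 ⇒ -2 -9 5 1 -1 -4 2 6 3 7
5>-1: swap(2,7), hi=6 ⇒ -2 -9 6 1 -1 -4 2 5 3 7
6>-1: swap(2,6), hi=5 ⇒ -2 -9 2 1 -1 -4 6 5 3 7
2>-1: swap(2,5), hi=4 ⇒ -2 -9 -4 1 -1 2 6 5 3 7
-4<-1: swap(2,2), lo=3 mid=3 ⇒ -2 -9 -4 1 -1 2 6 5 3 7
1>-1: swap(3,4), hi=3 ⇒ -2 -9 -4 -1 1 2 6 5 3 7
-1=-1: mid=4
done. lo=3 hi=3; nums=-2 -9 -4 -1 1 2 6 5 3 7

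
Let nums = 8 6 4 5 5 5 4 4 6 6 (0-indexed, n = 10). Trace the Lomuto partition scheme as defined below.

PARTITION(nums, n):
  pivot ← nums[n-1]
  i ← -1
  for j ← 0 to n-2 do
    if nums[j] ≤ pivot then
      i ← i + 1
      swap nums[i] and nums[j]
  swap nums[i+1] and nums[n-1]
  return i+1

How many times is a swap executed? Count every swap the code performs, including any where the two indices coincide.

9

pivot = nums[9] = 6; i = -1
j=0: nums[0]=8 > 6 → no swap
j=1: nums[1]=6 ≤ 6 → i=0, swap nums[0],nums[1] → 6 8 4 5 5 5 4 4 6 6
j=2: nums[2]=4 ≤ 6 → i=1, swap nums[1],nums[2] → 6 4 8 5 5 5 4 4 6 6
j=3: nums[3]=5 ≤ 6 → i=2, swap nums[2],nums[3] → 6 4 5 8 5 5 4 4 6 6
j=4: nums[4]=5 ≤ 6 → i=3, swap nums[3],nums[4] → 6 4 5 5 8 5 4 4 6 6
j=5: nums[5]=5 ≤ 6 → i=4, swap nums[4],nums[5] → 6 4 5 5 5 8 4 4 6 6
j=6: nums[6]=4 ≤ 6 → i=5, swap nums[5],nums[6] → 6 4 5 5 5 4 8 4 6 6
j=7: nums[7]=4 ≤ 6 → i=6, swap nums[6],nums[7] → 6 4 5 5 5 4 4 8 6 6
j=8: nums[8]=6 ≤ 6 → i=7, swap nums[7],nums[8] → 6 4 5 5 5 4 4 6 8 6
final swap nums[8],nums[9] → 6 4 5 5 5 4 4 6 6 8; return 8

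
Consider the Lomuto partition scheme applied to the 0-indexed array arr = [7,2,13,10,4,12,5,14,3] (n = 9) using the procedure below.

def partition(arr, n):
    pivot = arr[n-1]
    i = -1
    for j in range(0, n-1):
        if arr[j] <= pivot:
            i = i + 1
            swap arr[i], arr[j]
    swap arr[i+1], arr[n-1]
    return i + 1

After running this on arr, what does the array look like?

pivot = arr[8] = 3; i = -1
j=0: arr[0]=7 > 3 → no swap
j=1: arr[1]=2 ≤ 3 → i=0, swap arr[0],arr[1] → [2,7,13,10,4,12,5,14,3]
j=2: arr[2]=13 > 3 → no swap
j=3: arr[3]=10 > 3 → no swap
j=4: arr[4]=4 > 3 → no swap
j=5: arr[5]=12 > 3 → no swap
j=6: arr[6]=5 > 3 → no swap
j=7: arr[7]=14 > 3 → no swap
final swap arr[1],arr[8] → [2,3,13,10,4,12,5,14,7]; return 1

[2,3,13,10,4,12,5,14,7]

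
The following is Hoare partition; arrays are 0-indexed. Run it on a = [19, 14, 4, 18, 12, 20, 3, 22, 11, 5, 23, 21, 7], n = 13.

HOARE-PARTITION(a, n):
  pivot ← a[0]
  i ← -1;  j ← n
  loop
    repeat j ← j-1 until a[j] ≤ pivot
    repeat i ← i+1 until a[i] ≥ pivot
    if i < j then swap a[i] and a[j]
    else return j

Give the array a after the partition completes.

pivot=19
j stops at 12 (7), i stops at 0 (19); swap ⇒ [7, 14, 4, 18, 12, 20, 3, 22, 11, 5, 23, 21, 19]
j stops at 9 (5), i stops at 5 (20); swap ⇒ [7, 14, 4, 18, 12, 5, 3, 22, 11, 20, 23, 21, 19]
j stops at 8 (11), i stops at 7 (22); swap ⇒ [7, 14, 4, 18, 12, 5, 3, 11, 22, 20, 23, 21, 19]
j stops at 7, i stops at 8; i≥j ⇒ return 7. a=[7, 14, 4, 18, 12, 5, 3, 11, 22, 20, 23, 21, 19]

[7, 14, 4, 18, 12, 5, 3, 11, 22, 20, 23, 21, 19]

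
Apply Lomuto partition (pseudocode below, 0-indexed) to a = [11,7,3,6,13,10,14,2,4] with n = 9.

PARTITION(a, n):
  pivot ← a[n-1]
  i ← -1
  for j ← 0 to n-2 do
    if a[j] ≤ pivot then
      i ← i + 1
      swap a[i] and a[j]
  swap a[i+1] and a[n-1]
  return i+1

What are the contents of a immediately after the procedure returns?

pivot = a[8] = 4; i = -1
j=0: a[0]=11 > 4 → no swap
j=1: a[1]=7 > 4 → no swap
j=2: a[2]=3 ≤ 4 → i=0, swap a[0],a[2] → [3,7,11,6,13,10,14,2,4]
j=3: a[3]=6 > 4 → no swap
j=4: a[4]=13 > 4 → no swap
j=5: a[5]=10 > 4 → no swap
j=6: a[6]=14 > 4 → no swap
j=7: a[7]=2 ≤ 4 → i=1, swap a[1],a[7] → [3,2,11,6,13,10,14,7,4]
final swap a[2],a[8] → [3,2,4,6,13,10,14,7,11]; return 2

[3,2,4,6,13,10,14,7,11]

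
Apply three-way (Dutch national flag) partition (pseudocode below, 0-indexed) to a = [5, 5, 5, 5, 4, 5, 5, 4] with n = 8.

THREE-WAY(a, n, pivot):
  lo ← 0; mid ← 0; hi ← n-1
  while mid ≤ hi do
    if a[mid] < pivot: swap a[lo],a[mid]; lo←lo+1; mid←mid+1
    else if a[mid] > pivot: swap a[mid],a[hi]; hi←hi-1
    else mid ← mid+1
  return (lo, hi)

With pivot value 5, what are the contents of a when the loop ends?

[4, 4, 5, 5, 5, 5, 5, 5]

pivot = 5; lo=0, mid=0, hi=7
a[mid]=5=5: mid=1
a[mid]=5=5: mid=2
a[mid]=5=5: mid=3
a[mid]=5=5: mid=4
a[mid]=4<5: swap a[0],a[4]; lo=1,mid=5 → [4, 5, 5, 5, 5, 5, 5, 4]
a[mid]=5=5: mid=6
a[mid]=5=5: mid=7
a[mid]=4<5: swap a[1],a[7]; lo=2,mid=8 → [4, 4, 5, 5, 5, 5, 5, 5]
end: lo=2, hi=7; a = [4, 4, 5, 5, 5, 5, 5, 5]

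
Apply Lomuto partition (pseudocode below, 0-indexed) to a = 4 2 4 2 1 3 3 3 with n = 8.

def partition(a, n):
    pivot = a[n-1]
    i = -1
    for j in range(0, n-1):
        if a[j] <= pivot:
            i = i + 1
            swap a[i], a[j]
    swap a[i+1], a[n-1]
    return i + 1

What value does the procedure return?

pivot=3, i=-1
j=0: 4>3, skip
j=1: 2≤3, i=0, swap(0,1) ⇒ 2 4 4 2 1 3 3 3
j=2: 4>3, skip
j=3: 2≤3, i=1, swap(1,3) ⇒ 2 2 4 4 1 3 3 3
j=4: 1≤3, i=2, swap(2,4) ⇒ 2 2 1 4 4 3 3 3
j=5: 3≤3, i=3, swap(3,5) ⇒ 2 2 1 3 4 4 3 3
j=6: 3≤3, i=4, swap(4,6) ⇒ 2 2 1 3 3 4 4 3
swap(5,7) ⇒ 2 2 1 3 3 3 4 4; return 5

5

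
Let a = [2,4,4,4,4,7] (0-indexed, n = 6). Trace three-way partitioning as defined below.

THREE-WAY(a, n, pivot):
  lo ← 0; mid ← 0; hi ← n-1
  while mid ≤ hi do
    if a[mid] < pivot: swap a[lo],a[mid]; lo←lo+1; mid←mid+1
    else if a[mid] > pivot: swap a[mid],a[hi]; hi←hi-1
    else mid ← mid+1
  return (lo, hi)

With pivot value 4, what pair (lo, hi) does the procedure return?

pivot = 4; lo=0, mid=0, hi=5
a[mid]=2<4: swap a[0],a[0]; lo=1,mid=1 → [2,4,4,4,4,7]
a[mid]=4=4: mid=2
a[mid]=4=4: mid=3
a[mid]=4=4: mid=4
a[mid]=4=4: mid=5
a[mid]=7>4: swap a[5],a[5]; hi=4 → [2,4,4,4,4,7]
end: lo=1, hi=4; a = [2,4,4,4,4,7]

(1, 4)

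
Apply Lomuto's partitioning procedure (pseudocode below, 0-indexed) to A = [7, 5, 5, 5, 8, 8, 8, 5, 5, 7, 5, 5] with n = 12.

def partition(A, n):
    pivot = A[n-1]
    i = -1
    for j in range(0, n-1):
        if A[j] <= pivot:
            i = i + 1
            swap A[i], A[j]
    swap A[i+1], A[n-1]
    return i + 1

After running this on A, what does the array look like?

pivot = A[11] = 5; i = -1
j=0: A[0]=7 > 5 → no swap
j=1: A[1]=5 ≤ 5 → i=0, swap A[0],A[1] → [5, 7, 5, 5, 8, 8, 8, 5, 5, 7, 5, 5]
j=2: A[2]=5 ≤ 5 → i=1, swap A[1],A[2] → [5, 5, 7, 5, 8, 8, 8, 5, 5, 7, 5, 5]
j=3: A[3]=5 ≤ 5 → i=2, swap A[2],A[3] → [5, 5, 5, 7, 8, 8, 8, 5, 5, 7, 5, 5]
j=4: A[4]=8 > 5 → no swap
j=5: A[5]=8 > 5 → no swap
j=6: A[6]=8 > 5 → no swap
j=7: A[7]=5 ≤ 5 → i=3, swap A[3],A[7] → [5, 5, 5, 5, 8, 8, 8, 7, 5, 7, 5, 5]
j=8: A[8]=5 ≤ 5 → i=4, swap A[4],A[8] → [5, 5, 5, 5, 5, 8, 8, 7, 8, 7, 5, 5]
j=9: A[9]=7 > 5 → no swap
j=10: A[10]=5 ≤ 5 → i=5, swap A[5],A[10] → [5, 5, 5, 5, 5, 5, 8, 7, 8, 7, 8, 5]
final swap A[6],A[11] → [5, 5, 5, 5, 5, 5, 5, 7, 8, 7, 8, 8]; return 6

[5, 5, 5, 5, 5, 5, 5, 7, 8, 7, 8, 8]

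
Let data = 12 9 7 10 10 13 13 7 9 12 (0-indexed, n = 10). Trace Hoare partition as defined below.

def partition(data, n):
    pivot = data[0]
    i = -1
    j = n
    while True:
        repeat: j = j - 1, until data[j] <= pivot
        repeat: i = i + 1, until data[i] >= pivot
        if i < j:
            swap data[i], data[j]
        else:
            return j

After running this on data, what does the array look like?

12 9 7 10 10 9 7 13 13 12

pivot = data[0] = 12; i = -1, j = 10
j→9 (data[9]=12≤12), i→0 (data[0]=12≥12); i<j, swap → 12 9 7 10 10 13 13 7 9 12
j→8 (data[8]=9≤12), i→5 (data[5]=13≥12); i<j, swap → 12 9 7 10 10 9 13 7 13 12
j→7 (data[7]=7≤12), i→6 (data[6]=13≥12); i<j, swap → 12 9 7 10 10 9 7 13 13 12
j→6, i→7; i≥j, return j=6. data = 12 9 7 10 10 9 7 13 13 12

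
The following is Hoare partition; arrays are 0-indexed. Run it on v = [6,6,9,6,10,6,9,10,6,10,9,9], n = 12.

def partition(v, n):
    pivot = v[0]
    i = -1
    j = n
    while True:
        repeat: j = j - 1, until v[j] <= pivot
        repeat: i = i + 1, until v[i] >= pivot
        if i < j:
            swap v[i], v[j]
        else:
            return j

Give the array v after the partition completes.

pivot = v[0] = 6; i = -1, j = 12
j→8 (v[8]=6≤6), i→0 (v[0]=6≥6); i<j, swap → [6,6,9,6,10,6,9,10,6,10,9,9]
j→5 (v[5]=6≤6), i→1 (v[1]=6≥6); i<j, swap → [6,6,9,6,10,6,9,10,6,10,9,9]
j→3 (v[3]=6≤6), i→2 (v[2]=9≥6); i<j, swap → [6,6,6,9,10,6,9,10,6,10,9,9]
j→2, i→3; i≥j, return j=2. v = [6,6,6,9,10,6,9,10,6,10,9,9]

[6,6,6,9,10,6,9,10,6,10,9,9]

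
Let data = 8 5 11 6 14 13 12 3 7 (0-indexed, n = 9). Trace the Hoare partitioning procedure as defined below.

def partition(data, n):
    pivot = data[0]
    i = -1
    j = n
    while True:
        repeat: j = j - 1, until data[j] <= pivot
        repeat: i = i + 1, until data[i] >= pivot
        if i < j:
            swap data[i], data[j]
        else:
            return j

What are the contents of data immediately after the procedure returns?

7 5 3 6 14 13 12 11 8

pivot = data[0] = 8; i = -1, j = 9
j→8 (data[8]=7≤8), i→0 (data[0]=8≥8); i<j, swap → 7 5 11 6 14 13 12 3 8
j→7 (data[7]=3≤8), i→2 (data[2]=11≥8); i<j, swap → 7 5 3 6 14 13 12 11 8
j→3, i→4; i≥j, return j=3. data = 7 5 3 6 14 13 12 11 8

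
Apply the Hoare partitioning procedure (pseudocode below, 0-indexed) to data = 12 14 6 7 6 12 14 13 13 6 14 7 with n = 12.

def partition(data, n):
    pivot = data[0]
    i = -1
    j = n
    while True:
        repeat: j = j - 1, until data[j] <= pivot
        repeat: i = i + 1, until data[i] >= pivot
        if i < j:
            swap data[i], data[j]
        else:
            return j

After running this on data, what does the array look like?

pivot=12
j stops at 11 (7), i stops at 0 (12); swap ⇒ 7 14 6 7 6 12 14 13 13 6 14 12
j stops at 9 (6), i stops at 1 (14); swap ⇒ 7 6 6 7 6 12 14 13 13 14 14 12
j stops at 5, i stops at 5; i≥j ⇒ return 5. data=7 6 6 7 6 12 14 13 13 14 14 12

7 6 6 7 6 12 14 13 13 14 14 12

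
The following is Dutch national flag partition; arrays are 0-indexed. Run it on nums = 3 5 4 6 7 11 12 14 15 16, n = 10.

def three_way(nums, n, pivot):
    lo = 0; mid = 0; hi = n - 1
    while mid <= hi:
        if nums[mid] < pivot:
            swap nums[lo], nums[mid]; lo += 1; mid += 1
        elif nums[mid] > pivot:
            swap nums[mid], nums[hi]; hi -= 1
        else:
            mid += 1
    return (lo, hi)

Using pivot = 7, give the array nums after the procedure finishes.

pivot = 7; lo=0, mid=0, hi=9
nums[mid]=3<7: swap nums[0],nums[0]; lo=1,mid=1 → 3 5 4 6 7 11 12 14 15 16
nums[mid]=5<7: swap nums[1],nums[1]; lo=2,mid=2 → 3 5 4 6 7 11 12 14 15 16
nums[mid]=4<7: swap nums[2],nums[2]; lo=3,mid=3 → 3 5 4 6 7 11 12 14 15 16
nums[mid]=6<7: swap nums[3],nums[3]; lo=4,mid=4 → 3 5 4 6 7 11 12 14 15 16
nums[mid]=7=7: mid=5
nums[mid]=11>7: swap nums[5],nums[9]; hi=8 → 3 5 4 6 7 16 12 14 15 11
nums[mid]=16>7: swap nums[5],nums[8]; hi=7 → 3 5 4 6 7 15 12 14 16 11
nums[mid]=15>7: swap nums[5],nums[7]; hi=6 → 3 5 4 6 7 14 12 15 16 11
nums[mid]=14>7: swap nums[5],nums[6]; hi=5 → 3 5 4 6 7 12 14 15 16 11
nums[mid]=12>7: swap nums[5],nums[5]; hi=4 → 3 5 4 6 7 12 14 15 16 11
end: lo=4, hi=4; nums = 3 5 4 6 7 12 14 15 16 11

3 5 4 6 7 12 14 15 16 11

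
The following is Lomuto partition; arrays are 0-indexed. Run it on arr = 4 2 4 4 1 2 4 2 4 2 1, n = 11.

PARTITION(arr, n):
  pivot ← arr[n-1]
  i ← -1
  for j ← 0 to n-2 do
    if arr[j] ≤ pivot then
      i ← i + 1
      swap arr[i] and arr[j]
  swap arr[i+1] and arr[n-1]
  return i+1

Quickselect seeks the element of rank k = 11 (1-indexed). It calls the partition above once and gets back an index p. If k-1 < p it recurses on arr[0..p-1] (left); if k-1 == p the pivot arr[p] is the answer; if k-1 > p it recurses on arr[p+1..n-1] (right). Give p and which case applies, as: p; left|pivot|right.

pivot = arr[10] = 1; i = -1
j=0: arr[0]=4 > 1 → no swap
j=1: arr[1]=2 > 1 → no swap
j=2: arr[2]=4 > 1 → no swap
j=3: arr[3]=4 > 1 → no swap
j=4: arr[4]=1 ≤ 1 → i=0, swap arr[0],arr[4] → 1 2 4 4 4 2 4 2 4 2 1
j=5: arr[5]=2 > 1 → no swap
j=6: arr[6]=4 > 1 → no swap
j=7: arr[7]=2 > 1 → no swap
j=8: arr[8]=4 > 1 → no swap
j=9: arr[9]=2 > 1 → no swap
final swap arr[1],arr[10] → 1 1 4 4 4 2 4 2 4 2 2; return 1
p = 1; k-1 = 10 > 1 ⇒ right

1; right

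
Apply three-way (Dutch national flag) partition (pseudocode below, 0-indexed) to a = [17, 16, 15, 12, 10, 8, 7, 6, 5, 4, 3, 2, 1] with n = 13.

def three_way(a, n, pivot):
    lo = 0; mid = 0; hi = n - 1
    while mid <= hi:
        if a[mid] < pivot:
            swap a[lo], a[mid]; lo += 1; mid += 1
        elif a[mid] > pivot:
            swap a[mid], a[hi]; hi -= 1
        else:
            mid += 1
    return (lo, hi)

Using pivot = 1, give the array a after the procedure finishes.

[1, 15, 12, 10, 8, 7, 6, 5, 4, 3, 2, 16, 17]

pivot = 1; lo=0, mid=0, hi=12
a[mid]=17>1: swap a[0],a[12]; hi=11 → [1, 16, 15, 12, 10, 8, 7, 6, 5, 4, 3, 2, 17]
a[mid]=1=1: mid=1
a[mid]=16>1: swap a[1],a[11]; hi=10 → [1, 2, 15, 12, 10, 8, 7, 6, 5, 4, 3, 16, 17]
a[mid]=2>1: swap a[1],a[10]; hi=9 → [1, 3, 15, 12, 10, 8, 7, 6, 5, 4, 2, 16, 17]
a[mid]=3>1: swap a[1],a[9]; hi=8 → [1, 4, 15, 12, 10, 8, 7, 6, 5, 3, 2, 16, 17]
a[mid]=4>1: swap a[1],a[8]; hi=7 → [1, 5, 15, 12, 10, 8, 7, 6, 4, 3, 2, 16, 17]
a[mid]=5>1: swap a[1],a[7]; hi=6 → [1, 6, 15, 12, 10, 8, 7, 5, 4, 3, 2, 16, 17]
a[mid]=6>1: swap a[1],a[6]; hi=5 → [1, 7, 15, 12, 10, 8, 6, 5, 4, 3, 2, 16, 17]
a[mid]=7>1: swap a[1],a[5]; hi=4 → [1, 8, 15, 12, 10, 7, 6, 5, 4, 3, 2, 16, 17]
a[mid]=8>1: swap a[1],a[4]; hi=3 → [1, 10, 15, 12, 8, 7, 6, 5, 4, 3, 2, 16, 17]
a[mid]=10>1: swap a[1],a[3]; hi=2 → [1, 12, 15, 10, 8, 7, 6, 5, 4, 3, 2, 16, 17]
a[mid]=12>1: swap a[1],a[2]; hi=1 → [1, 15, 12, 10, 8, 7, 6, 5, 4, 3, 2, 16, 17]
a[mid]=15>1: swap a[1],a[1]; hi=0 → [1, 15, 12, 10, 8, 7, 6, 5, 4, 3, 2, 16, 17]
end: lo=0, hi=0; a = [1, 15, 12, 10, 8, 7, 6, 5, 4, 3, 2, 16, 17]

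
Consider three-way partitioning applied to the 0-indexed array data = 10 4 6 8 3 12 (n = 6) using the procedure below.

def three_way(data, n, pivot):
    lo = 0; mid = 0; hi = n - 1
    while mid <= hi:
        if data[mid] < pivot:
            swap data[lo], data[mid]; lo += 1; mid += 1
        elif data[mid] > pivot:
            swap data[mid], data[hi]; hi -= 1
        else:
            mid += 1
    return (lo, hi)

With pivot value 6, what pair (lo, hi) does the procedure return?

(2, 2)

lo=0 mid=0 hi=5
10>6: swap(0,5), hi=4 ⇒ 12 4 6 8 3 10
12>6: swap(0,4), hi=3 ⇒ 3 4 6 8 12 10
3<6: swap(0,0), lo=1 mid=1 ⇒ 3 4 6 8 12 10
4<6: swap(1,1), lo=2 mid=2 ⇒ 3 4 6 8 12 10
6=6: mid=3
8>6: swap(3,3), hi=2 ⇒ 3 4 6 8 12 10
done. lo=2 hi=2; data=3 4 6 8 12 10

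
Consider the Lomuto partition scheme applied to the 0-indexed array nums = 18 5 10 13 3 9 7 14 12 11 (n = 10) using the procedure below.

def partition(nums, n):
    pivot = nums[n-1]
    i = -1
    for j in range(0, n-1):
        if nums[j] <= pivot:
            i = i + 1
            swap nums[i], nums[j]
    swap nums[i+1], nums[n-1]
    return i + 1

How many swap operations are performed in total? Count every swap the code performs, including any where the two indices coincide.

pivot=11, i=-1
j=0: 18>11, skip
j=1: 5≤11, i=0, swap(0,1) ⇒ 5 18 10 13 3 9 7 14 12 11
j=2: 10≤11, i=1, swap(1,2) ⇒ 5 10 18 13 3 9 7 14 12 11
j=3: 13>11, skip
j=4: 3≤11, i=2, swap(2,4) ⇒ 5 10 3 13 18 9 7 14 12 11
j=5: 9≤11, i=3, swap(3,5) ⇒ 5 10 3 9 18 13 7 14 12 11
j=6: 7≤11, i=4, swap(4,6) ⇒ 5 10 3 9 7 13 18 14 12 11
j=7: 14>11, skip
j=8: 12>11, skip
swap(5,9) ⇒ 5 10 3 9 7 11 18 14 12 13; return 5

6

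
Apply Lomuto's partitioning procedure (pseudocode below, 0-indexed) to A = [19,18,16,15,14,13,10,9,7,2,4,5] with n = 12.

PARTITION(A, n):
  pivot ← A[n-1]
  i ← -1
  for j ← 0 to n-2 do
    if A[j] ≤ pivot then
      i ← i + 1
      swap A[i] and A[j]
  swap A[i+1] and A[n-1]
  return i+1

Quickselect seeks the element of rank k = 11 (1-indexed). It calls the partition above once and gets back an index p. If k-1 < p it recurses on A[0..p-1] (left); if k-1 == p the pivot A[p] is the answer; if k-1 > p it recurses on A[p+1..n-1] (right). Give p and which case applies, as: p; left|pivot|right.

2; right

pivot=5, i=-1
j=0: 19>5, skip
j=1: 18>5, skip
j=2: 16>5, skip
j=3: 15>5, skip
j=4: 14>5, skip
j=5: 13>5, skip
j=6: 10>5, skip
j=7: 9>5, skip
j=8: 7>5, skip
j=9: 2≤5, i=0, swap(0,9) ⇒ [2,18,16,15,14,13,10,9,7,19,4,5]
j=10: 4≤5, i=1, swap(1,10) ⇒ [2,4,16,15,14,13,10,9,7,19,18,5]
swap(2,11) ⇒ [2,4,5,15,14,13,10,9,7,19,18,16]; return 2
p = 2; k-1 = 10 > 2 ⇒ right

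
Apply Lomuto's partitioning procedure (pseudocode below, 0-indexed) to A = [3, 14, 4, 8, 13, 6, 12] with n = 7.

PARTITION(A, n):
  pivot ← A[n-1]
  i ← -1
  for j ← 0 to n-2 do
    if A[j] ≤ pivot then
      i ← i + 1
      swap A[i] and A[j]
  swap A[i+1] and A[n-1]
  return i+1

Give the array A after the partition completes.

[3, 4, 8, 6, 12, 14, 13]

pivot=12, i=-1
j=0: 3≤12, i=0, swap(0,0) ⇒ [3, 14, 4, 8, 13, 6, 12]
j=1: 14>12, skip
j=2: 4≤12, i=1, swap(1,2) ⇒ [3, 4, 14, 8, 13, 6, 12]
j=3: 8≤12, i=2, swap(2,3) ⇒ [3, 4, 8, 14, 13, 6, 12]
j=4: 13>12, skip
j=5: 6≤12, i=3, swap(3,5) ⇒ [3, 4, 8, 6, 13, 14, 12]
swap(4,6) ⇒ [3, 4, 8, 6, 12, 14, 13]; return 4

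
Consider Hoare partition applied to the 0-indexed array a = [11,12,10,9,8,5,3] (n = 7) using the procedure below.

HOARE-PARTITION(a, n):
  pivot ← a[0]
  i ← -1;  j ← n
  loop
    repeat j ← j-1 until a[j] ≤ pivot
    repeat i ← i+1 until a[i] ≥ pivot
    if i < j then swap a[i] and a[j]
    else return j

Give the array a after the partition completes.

pivot=11
j stops at 6 (3), i stops at 0 (11); swap ⇒ [3,12,10,9,8,5,11]
j stops at 5 (5), i stops at 1 (12); swap ⇒ [3,5,10,9,8,12,11]
j stops at 4, i stops at 5; i≥j ⇒ return 4. a=[3,5,10,9,8,12,11]

[3,5,10,9,8,12,11]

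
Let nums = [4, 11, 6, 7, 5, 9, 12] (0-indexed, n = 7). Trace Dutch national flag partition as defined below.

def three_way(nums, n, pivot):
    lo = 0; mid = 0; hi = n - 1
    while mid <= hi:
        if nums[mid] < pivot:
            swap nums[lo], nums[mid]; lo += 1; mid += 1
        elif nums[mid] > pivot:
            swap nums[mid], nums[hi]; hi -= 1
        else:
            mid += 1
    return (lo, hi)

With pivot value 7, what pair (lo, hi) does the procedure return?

lo=0 mid=0 hi=6
4<7: swap(0,0), lo=1 mid=1 ⇒ [4, 11, 6, 7, 5, 9, 12]
11>7: swap(1,6), hi=5 ⇒ [4, 12, 6, 7, 5, 9, 11]
12>7: swap(1,5), hi=4 ⇒ [4, 9, 6, 7, 5, 12, 11]
9>7: swap(1,4), hi=3 ⇒ [4, 5, 6, 7, 9, 12, 11]
5<7: swap(1,1), lo=2 mid=2 ⇒ [4, 5, 6, 7, 9, 12, 11]
6<7: swap(2,2), lo=3 mid=3 ⇒ [4, 5, 6, 7, 9, 12, 11]
7=7: mid=4
done. lo=3 hi=3; nums=[4, 5, 6, 7, 9, 12, 11]

(3, 3)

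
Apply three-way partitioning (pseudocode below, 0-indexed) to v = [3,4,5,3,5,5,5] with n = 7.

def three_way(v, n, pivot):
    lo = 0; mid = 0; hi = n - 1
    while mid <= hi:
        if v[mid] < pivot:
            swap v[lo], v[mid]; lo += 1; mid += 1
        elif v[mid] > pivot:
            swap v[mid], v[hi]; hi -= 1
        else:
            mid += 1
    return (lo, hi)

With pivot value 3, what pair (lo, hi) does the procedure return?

lo=0 mid=0 hi=6
3=3: mid=1
4>3: swap(1,6), hi=5 ⇒ [3,5,5,3,5,5,4]
5>3: swap(1,5), hi=4 ⇒ [3,5,5,3,5,5,4]
5>3: swap(1,4), hi=3 ⇒ [3,5,5,3,5,5,4]
5>3: swap(1,3), hi=2 ⇒ [3,3,5,5,5,5,4]
3=3: mid=2
5>3: swap(2,2), hi=1 ⇒ [3,3,5,5,5,5,4]
done. lo=0 hi=1; v=[3,3,5,5,5,5,4]

(0, 1)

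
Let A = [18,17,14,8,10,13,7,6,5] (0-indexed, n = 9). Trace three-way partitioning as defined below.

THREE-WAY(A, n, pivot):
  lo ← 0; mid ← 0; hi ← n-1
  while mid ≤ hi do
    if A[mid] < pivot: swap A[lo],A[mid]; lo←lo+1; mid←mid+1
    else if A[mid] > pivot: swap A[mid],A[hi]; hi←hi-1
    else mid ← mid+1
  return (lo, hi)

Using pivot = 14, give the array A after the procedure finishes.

[5,6,8,10,13,7,14,17,18]

pivot = 14; lo=0, mid=0, hi=8
A[mid]=18>14: swap A[0],A[8]; hi=7 → [5,17,14,8,10,13,7,6,18]
A[mid]=5<14: swap A[0],A[0]; lo=1,mid=1 → [5,17,14,8,10,13,7,6,18]
A[mid]=17>14: swap A[1],A[7]; hi=6 → [5,6,14,8,10,13,7,17,18]
A[mid]=6<14: swap A[1],A[1]; lo=2,mid=2 → [5,6,14,8,10,13,7,17,18]
A[mid]=14=14: mid=3
A[mid]=8<14: swap A[2],A[3]; lo=3,mid=4 → [5,6,8,14,10,13,7,17,18]
A[mid]=10<14: swap A[3],A[4]; lo=4,mid=5 → [5,6,8,10,14,13,7,17,18]
A[mid]=13<14: swap A[4],A[5]; lo=5,mid=6 → [5,6,8,10,13,14,7,17,18]
A[mid]=7<14: swap A[5],A[6]; lo=6,mid=7 → [5,6,8,10,13,7,14,17,18]
end: lo=6, hi=6; A = [5,6,8,10,13,7,14,17,18]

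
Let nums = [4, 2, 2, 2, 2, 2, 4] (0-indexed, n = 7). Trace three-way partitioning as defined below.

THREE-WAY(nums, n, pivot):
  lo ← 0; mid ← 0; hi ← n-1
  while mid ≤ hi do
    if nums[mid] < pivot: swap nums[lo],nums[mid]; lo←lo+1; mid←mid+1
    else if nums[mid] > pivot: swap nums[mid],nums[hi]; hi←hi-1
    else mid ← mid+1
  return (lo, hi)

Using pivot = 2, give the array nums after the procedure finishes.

[2, 2, 2, 2, 2, 4, 4]

pivot = 2; lo=0, mid=0, hi=6
nums[mid]=4>2: swap nums[0],nums[6]; hi=5 → [4, 2, 2, 2, 2, 2, 4]
nums[mid]=4>2: swap nums[0],nums[5]; hi=4 → [2, 2, 2, 2, 2, 4, 4]
nums[mid]=2=2: mid=1
nums[mid]=2=2: mid=2
nums[mid]=2=2: mid=3
nums[mid]=2=2: mid=4
nums[mid]=2=2: mid=5
end: lo=0, hi=4; nums = [2, 2, 2, 2, 2, 4, 4]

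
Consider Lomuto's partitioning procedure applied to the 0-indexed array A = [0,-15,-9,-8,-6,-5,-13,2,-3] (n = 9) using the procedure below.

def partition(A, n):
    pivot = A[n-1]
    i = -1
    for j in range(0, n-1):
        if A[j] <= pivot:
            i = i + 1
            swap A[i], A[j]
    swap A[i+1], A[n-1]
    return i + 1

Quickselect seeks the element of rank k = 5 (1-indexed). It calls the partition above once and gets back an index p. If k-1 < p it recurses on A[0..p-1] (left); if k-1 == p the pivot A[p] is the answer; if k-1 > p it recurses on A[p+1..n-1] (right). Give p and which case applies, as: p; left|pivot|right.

pivot=-3, i=-1
j=0: 0>-3, skip
j=1: -15≤-3, i=0, swap(0,1) ⇒ [-15,0,-9,-8,-6,-5,-13,2,-3]
j=2: -9≤-3, i=1, swap(1,2) ⇒ [-15,-9,0,-8,-6,-5,-13,2,-3]
j=3: -8≤-3, i=2, swap(2,3) ⇒ [-15,-9,-8,0,-6,-5,-13,2,-3]
j=4: -6≤-3, i=3, swap(3,4) ⇒ [-15,-9,-8,-6,0,-5,-13,2,-3]
j=5: -5≤-3, i=4, swap(4,5) ⇒ [-15,-9,-8,-6,-5,0,-13,2,-3]
j=6: -13≤-3, i=5, swap(5,6) ⇒ [-15,-9,-8,-6,-5,-13,0,2,-3]
j=7: 2>-3, skip
swap(6,8) ⇒ [-15,-9,-8,-6,-5,-13,-3,2,0]; return 6
p = 6; k-1 = 4 < 6 ⇒ left

6; left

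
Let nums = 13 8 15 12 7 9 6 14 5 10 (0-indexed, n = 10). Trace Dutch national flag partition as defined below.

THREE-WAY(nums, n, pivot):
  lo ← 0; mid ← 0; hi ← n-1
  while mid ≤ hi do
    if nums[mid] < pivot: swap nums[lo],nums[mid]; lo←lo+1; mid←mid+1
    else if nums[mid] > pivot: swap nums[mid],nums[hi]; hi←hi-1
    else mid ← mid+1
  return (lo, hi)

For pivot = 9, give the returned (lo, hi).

(4, 4)

pivot = 9; lo=0, mid=0, hi=9
nums[mid]=13>9: swap nums[0],nums[9]; hi=8 → 10 8 15 12 7 9 6 14 5 13
nums[mid]=10>9: swap nums[0],nums[8]; hi=7 → 5 8 15 12 7 9 6 14 10 13
nums[mid]=5<9: swap nums[0],nums[0]; lo=1,mid=1 → 5 8 15 12 7 9 6 14 10 13
nums[mid]=8<9: swap nums[1],nums[1]; lo=2,mid=2 → 5 8 15 12 7 9 6 14 10 13
nums[mid]=15>9: swap nums[2],nums[7]; hi=6 → 5 8 14 12 7 9 6 15 10 13
nums[mid]=14>9: swap nums[2],nums[6]; hi=5 → 5 8 6 12 7 9 14 15 10 13
nums[mid]=6<9: swap nums[2],nums[2]; lo=3,mid=3 → 5 8 6 12 7 9 14 15 10 13
nums[mid]=12>9: swap nums[3],nums[5]; hi=4 → 5 8 6 9 7 12 14 15 10 13
nums[mid]=9=9: mid=4
nums[mid]=7<9: swap nums[3],nums[4]; lo=4,mid=5 → 5 8 6 7 9 12 14 15 10 13
end: lo=4, hi=4; nums = 5 8 6 7 9 12 14 15 10 13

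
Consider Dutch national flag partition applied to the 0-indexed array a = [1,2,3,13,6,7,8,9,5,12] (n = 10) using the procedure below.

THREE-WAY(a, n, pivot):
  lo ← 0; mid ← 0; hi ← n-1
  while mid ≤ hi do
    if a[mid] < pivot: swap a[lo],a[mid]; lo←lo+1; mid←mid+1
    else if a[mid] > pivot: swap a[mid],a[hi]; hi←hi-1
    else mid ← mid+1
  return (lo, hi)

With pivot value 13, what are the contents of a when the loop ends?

lo=0 mid=0 hi=9
1<13: swap(0,0), lo=1 mid=1 ⇒ [1,2,3,13,6,7,8,9,5,12]
2<13: swap(1,1), lo=2 mid=2 ⇒ [1,2,3,13,6,7,8,9,5,12]
3<13: swap(2,2), lo=3 mid=3 ⇒ [1,2,3,13,6,7,8,9,5,12]
13=13: mid=4
6<13: swap(3,4), lo=4 mid=5 ⇒ [1,2,3,6,13,7,8,9,5,12]
7<13: swap(4,5), lo=5 mid=6 ⇒ [1,2,3,6,7,13,8,9,5,12]
8<13: swap(5,6), lo=6 mid=7 ⇒ [1,2,3,6,7,8,13,9,5,12]
9<13: swap(6,7), lo=7 mid=8 ⇒ [1,2,3,6,7,8,9,13,5,12]
5<13: swap(7,8), lo=8 mid=9 ⇒ [1,2,3,6,7,8,9,5,13,12]
12<13: swap(8,9), lo=9 mid=10 ⇒ [1,2,3,6,7,8,9,5,12,13]
done. lo=9 hi=9; a=[1,2,3,6,7,8,9,5,12,13]

[1,2,3,6,7,8,9,5,12,13]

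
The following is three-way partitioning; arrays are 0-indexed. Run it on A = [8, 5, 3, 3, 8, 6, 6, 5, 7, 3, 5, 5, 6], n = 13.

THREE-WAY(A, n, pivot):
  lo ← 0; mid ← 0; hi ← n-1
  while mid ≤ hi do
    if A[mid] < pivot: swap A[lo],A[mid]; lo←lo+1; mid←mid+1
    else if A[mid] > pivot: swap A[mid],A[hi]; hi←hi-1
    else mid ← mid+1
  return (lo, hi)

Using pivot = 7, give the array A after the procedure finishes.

[6, 5, 3, 3, 5, 6, 6, 5, 3, 5, 7, 8, 8]

lo=0 mid=0 hi=12
8>7: swap(0,12), hi=11 ⇒ [6, 5, 3, 3, 8, 6, 6, 5, 7, 3, 5, 5, 8]
6<7: swap(0,0), lo=1 mid=1 ⇒ [6, 5, 3, 3, 8, 6, 6, 5, 7, 3, 5, 5, 8]
5<7: swap(1,1), lo=2 mid=2 ⇒ [6, 5, 3, 3, 8, 6, 6, 5, 7, 3, 5, 5, 8]
3<7: swap(2,2), lo=3 mid=3 ⇒ [6, 5, 3, 3, 8, 6, 6, 5, 7, 3, 5, 5, 8]
3<7: swap(3,3), lo=4 mid=4 ⇒ [6, 5, 3, 3, 8, 6, 6, 5, 7, 3, 5, 5, 8]
8>7: swap(4,11), hi=10 ⇒ [6, 5, 3, 3, 5, 6, 6, 5, 7, 3, 5, 8, 8]
5<7: swap(4,4), lo=5 mid=5 ⇒ [6, 5, 3, 3, 5, 6, 6, 5, 7, 3, 5, 8, 8]
6<7: swap(5,5), lo=6 mid=6 ⇒ [6, 5, 3, 3, 5, 6, 6, 5, 7, 3, 5, 8, 8]
6<7: swap(6,6), lo=7 mid=7 ⇒ [6, 5, 3, 3, 5, 6, 6, 5, 7, 3, 5, 8, 8]
5<7: swap(7,7), lo=8 mid=8 ⇒ [6, 5, 3, 3, 5, 6, 6, 5, 7, 3, 5, 8, 8]
7=7: mid=9
3<7: swap(8,9), lo=9 mid=10 ⇒ [6, 5, 3, 3, 5, 6, 6, 5, 3, 7, 5, 8, 8]
5<7: swap(9,10), lo=10 mid=11 ⇒ [6, 5, 3, 3, 5, 6, 6, 5, 3, 5, 7, 8, 8]
done. lo=10 hi=10; A=[6, 5, 3, 3, 5, 6, 6, 5, 3, 5, 7, 8, 8]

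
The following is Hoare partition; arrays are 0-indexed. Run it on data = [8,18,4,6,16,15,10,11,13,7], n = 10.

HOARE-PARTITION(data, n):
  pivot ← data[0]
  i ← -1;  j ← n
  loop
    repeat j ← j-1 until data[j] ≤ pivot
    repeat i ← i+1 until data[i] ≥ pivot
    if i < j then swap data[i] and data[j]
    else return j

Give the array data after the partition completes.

pivot = data[0] = 8; i = -1, j = 10
j→9 (data[9]=7≤8), i→0 (data[0]=8≥8); i<j, swap → [7,18,4,6,16,15,10,11,13,8]
j→3 (data[3]=6≤8), i→1 (data[1]=18≥8); i<j, swap → [7,6,4,18,16,15,10,11,13,8]
j→2, i→3; i≥j, return j=2. data = [7,6,4,18,16,15,10,11,13,8]

[7,6,4,18,16,15,10,11,13,8]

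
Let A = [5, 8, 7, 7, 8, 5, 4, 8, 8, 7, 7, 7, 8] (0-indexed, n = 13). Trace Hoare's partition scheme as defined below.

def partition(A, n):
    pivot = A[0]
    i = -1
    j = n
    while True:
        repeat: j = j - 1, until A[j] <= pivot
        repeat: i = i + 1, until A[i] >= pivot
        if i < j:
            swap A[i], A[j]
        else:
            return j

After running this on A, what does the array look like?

pivot = A[0] = 5; i = -1, j = 13
j→6 (A[6]=4≤5), i→0 (A[0]=5≥5); i<j, swap → [4, 8, 7, 7, 8, 5, 5, 8, 8, 7, 7, 7, 8]
j→5 (A[5]=5≤5), i→1 (A[1]=8≥5); i<j, swap → [4, 5, 7, 7, 8, 8, 5, 8, 8, 7, 7, 7, 8]
j→1, i→2; i≥j, return j=1. A = [4, 5, 7, 7, 8, 8, 5, 8, 8, 7, 7, 7, 8]

[4, 5, 7, 7, 8, 8, 5, 8, 8, 7, 7, 7, 8]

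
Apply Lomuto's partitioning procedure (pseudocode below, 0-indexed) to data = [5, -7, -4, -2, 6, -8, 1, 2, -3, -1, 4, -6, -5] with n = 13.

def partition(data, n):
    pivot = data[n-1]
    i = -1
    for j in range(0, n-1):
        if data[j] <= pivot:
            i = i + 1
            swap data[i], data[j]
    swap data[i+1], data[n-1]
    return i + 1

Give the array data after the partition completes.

pivot=-5, i=-1
j=0: 5>-5, skip
j=1: -7≤-5, i=0, swap(0,1) ⇒ [-7, 5, -4, -2, 6, -8, 1, 2, -3, -1, 4, -6, -5]
j=2: -4>-5, skip
j=3: -2>-5, skip
j=4: 6>-5, skip
j=5: -8≤-5, i=1, swap(1,5) ⇒ [-7, -8, -4, -2, 6, 5, 1, 2, -3, -1, 4, -6, -5]
j=6: 1>-5, skip
j=7: 2>-5, skip
j=8: -3>-5, skip
j=9: -1>-5, skip
j=10: 4>-5, skip
j=11: -6≤-5, i=2, swap(2,11) ⇒ [-7, -8, -6, -2, 6, 5, 1, 2, -3, -1, 4, -4, -5]
swap(3,12) ⇒ [-7, -8, -6, -5, 6, 5, 1, 2, -3, -1, 4, -4, -2]; return 3

[-7, -8, -6, -5, 6, 5, 1, 2, -3, -1, 4, -4, -2]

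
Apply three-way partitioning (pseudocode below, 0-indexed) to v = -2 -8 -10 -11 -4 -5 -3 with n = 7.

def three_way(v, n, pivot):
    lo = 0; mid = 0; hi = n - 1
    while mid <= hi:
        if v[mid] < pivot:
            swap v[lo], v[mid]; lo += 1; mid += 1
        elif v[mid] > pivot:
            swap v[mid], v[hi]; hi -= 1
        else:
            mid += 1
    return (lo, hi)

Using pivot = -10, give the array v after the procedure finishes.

-11 -10 -8 -4 -5 -3 -2

pivot = -10; lo=0, mid=0, hi=6
v[mid]=-2>-10: swap v[0],v[6]; hi=5 → -3 -8 -10 -11 -4 -5 -2
v[mid]=-3>-10: swap v[0],v[5]; hi=4 → -5 -8 -10 -11 -4 -3 -2
v[mid]=-5>-10: swap v[0],v[4]; hi=3 → -4 -8 -10 -11 -5 -3 -2
v[mid]=-4>-10: swap v[0],v[3]; hi=2 → -11 -8 -10 -4 -5 -3 -2
v[mid]=-11<-10: swap v[0],v[0]; lo=1,mid=1 → -11 -8 -10 -4 -5 -3 -2
v[mid]=-8>-10: swap v[1],v[2]; hi=1 → -11 -10 -8 -4 -5 -3 -2
v[mid]=-10=-10: mid=2
end: lo=1, hi=1; v = -11 -10 -8 -4 -5 -3 -2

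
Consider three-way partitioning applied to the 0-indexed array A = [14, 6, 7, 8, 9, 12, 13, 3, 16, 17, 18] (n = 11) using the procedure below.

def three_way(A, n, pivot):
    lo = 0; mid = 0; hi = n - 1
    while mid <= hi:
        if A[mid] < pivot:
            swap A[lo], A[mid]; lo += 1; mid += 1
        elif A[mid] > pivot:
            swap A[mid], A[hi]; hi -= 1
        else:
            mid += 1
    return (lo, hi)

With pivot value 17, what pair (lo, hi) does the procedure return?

(9, 9)

lo=0 mid=0 hi=10
14<17: swap(0,0), lo=1 mid=1 ⇒ [14, 6, 7, 8, 9, 12, 13, 3, 16, 17, 18]
6<17: swap(1,1), lo=2 mid=2 ⇒ [14, 6, 7, 8, 9, 12, 13, 3, 16, 17, 18]
7<17: swap(2,2), lo=3 mid=3 ⇒ [14, 6, 7, 8, 9, 12, 13, 3, 16, 17, 18]
8<17: swap(3,3), lo=4 mid=4 ⇒ [14, 6, 7, 8, 9, 12, 13, 3, 16, 17, 18]
9<17: swap(4,4), lo=5 mid=5 ⇒ [14, 6, 7, 8, 9, 12, 13, 3, 16, 17, 18]
12<17: swap(5,5), lo=6 mid=6 ⇒ [14, 6, 7, 8, 9, 12, 13, 3, 16, 17, 18]
13<17: swap(6,6), lo=7 mid=7 ⇒ [14, 6, 7, 8, 9, 12, 13, 3, 16, 17, 18]
3<17: swap(7,7), lo=8 mid=8 ⇒ [14, 6, 7, 8, 9, 12, 13, 3, 16, 17, 18]
16<17: swap(8,8), lo=9 mid=9 ⇒ [14, 6, 7, 8, 9, 12, 13, 3, 16, 17, 18]
17=17: mid=10
18>17: swap(10,10), hi=9 ⇒ [14, 6, 7, 8, 9, 12, 13, 3, 16, 17, 18]
done. lo=9 hi=9; A=[14, 6, 7, 8, 9, 12, 13, 3, 16, 17, 18]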